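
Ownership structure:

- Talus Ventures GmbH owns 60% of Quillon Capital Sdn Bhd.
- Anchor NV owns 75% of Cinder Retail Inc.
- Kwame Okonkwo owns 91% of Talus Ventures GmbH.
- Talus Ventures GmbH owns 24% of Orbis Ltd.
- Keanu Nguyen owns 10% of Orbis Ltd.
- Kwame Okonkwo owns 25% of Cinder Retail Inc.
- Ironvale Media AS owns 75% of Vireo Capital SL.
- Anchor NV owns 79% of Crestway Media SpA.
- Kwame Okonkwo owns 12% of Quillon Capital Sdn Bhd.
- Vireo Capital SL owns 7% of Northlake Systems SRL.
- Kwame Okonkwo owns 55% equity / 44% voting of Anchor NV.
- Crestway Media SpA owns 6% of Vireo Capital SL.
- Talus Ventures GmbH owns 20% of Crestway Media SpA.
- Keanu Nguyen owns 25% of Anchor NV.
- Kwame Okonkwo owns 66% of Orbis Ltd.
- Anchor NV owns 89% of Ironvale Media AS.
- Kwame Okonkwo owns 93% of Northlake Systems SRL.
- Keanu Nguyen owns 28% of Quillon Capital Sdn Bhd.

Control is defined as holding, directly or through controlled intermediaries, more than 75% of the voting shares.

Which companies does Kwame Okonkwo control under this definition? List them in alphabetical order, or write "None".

Kwame holds 91% of Talus, so Kwame controls Talus.
Talus and Kwame together hold 24% + 66% = 90% of Orbis, so Kwame controls Orbis.
Kwame holds 93% of Northlake, so Kwame controls Northlake.
No other company's threshold is met.

Northlake Systems SRL, Orbis Ltd, Talus Ventures GmbH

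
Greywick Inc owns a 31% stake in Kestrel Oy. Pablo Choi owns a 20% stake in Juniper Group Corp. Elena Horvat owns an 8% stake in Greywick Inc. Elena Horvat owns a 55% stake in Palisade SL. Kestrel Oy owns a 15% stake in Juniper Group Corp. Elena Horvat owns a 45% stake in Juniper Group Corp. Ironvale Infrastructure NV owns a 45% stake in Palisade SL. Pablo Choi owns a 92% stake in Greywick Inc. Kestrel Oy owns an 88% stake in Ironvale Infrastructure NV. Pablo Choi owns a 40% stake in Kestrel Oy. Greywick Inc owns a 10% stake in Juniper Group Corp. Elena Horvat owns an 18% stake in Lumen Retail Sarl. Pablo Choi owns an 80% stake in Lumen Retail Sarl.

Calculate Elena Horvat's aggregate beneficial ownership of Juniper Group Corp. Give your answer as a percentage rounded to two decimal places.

46.17%

Elena reaches Juniper along 3 paths.
Direct stake: 45% = 45%.
Via Greywick: 8% × 10% = 0.8%.
Via Greywick → Kestrel: 8% × 31% × 15% = 0.372%.
Total: 45% + 0.8% + 0.372% = 46.172%.
Rounded: 46.17%.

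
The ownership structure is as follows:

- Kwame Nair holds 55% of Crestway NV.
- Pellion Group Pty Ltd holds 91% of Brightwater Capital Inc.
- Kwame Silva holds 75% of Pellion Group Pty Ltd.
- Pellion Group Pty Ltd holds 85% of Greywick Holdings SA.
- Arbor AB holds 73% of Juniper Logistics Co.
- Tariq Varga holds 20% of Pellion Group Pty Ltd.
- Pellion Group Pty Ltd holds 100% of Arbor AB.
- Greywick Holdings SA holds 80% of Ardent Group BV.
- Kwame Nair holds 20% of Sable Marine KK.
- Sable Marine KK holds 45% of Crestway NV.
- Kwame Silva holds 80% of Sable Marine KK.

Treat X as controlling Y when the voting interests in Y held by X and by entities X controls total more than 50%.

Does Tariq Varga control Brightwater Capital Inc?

No

Tariq's largest direct stake is 20% in Pellion, which does not meet the threshold, so Tariq controls no company.
Neither Tariq nor any entity Tariq controls holds any voting interest in Brightwater.
So Tariq does not control Brightwater.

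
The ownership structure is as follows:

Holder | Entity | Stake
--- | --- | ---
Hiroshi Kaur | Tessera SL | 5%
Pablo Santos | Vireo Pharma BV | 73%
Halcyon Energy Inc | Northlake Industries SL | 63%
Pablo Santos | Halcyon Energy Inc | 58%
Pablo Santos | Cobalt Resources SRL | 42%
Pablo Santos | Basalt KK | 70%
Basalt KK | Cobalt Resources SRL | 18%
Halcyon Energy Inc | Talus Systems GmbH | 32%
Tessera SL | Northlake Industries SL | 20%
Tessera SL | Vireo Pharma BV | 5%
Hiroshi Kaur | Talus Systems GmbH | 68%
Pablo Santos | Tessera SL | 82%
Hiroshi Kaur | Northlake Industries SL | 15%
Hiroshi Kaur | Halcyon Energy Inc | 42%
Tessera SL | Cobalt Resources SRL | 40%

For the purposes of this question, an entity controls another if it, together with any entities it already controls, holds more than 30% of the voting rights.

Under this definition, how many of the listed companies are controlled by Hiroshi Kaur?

Hiroshi holds 42% of Halcyon, so Hiroshi controls Halcyon.
Hiroshi and Halcyon together hold 68% + 32% = 100% of Talus, so Hiroshi controls Talus.
Hiroshi and Halcyon together hold 15% + 63% = 78% of Northlake, so Hiroshi controls Northlake.
No other company's threshold is met.
Hiroshi controls 3 companies.

3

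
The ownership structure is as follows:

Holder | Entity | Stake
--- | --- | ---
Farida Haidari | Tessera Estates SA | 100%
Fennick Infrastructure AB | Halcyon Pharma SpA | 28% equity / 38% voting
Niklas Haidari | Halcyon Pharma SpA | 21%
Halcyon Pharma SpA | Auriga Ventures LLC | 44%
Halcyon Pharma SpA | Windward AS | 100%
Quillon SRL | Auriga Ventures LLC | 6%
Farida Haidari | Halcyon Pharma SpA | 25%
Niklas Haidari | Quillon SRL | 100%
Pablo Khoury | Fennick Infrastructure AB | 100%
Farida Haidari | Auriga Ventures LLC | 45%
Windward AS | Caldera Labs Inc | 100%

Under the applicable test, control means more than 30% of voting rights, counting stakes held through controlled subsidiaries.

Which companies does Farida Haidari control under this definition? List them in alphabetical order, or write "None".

Farida holds 100% of Tessera, so Farida controls Tessera.
Farida holds 45% of Auriga, so Farida controls Auriga.
No other company's threshold is met.

Auriga Ventures LLC, Tessera Estates SA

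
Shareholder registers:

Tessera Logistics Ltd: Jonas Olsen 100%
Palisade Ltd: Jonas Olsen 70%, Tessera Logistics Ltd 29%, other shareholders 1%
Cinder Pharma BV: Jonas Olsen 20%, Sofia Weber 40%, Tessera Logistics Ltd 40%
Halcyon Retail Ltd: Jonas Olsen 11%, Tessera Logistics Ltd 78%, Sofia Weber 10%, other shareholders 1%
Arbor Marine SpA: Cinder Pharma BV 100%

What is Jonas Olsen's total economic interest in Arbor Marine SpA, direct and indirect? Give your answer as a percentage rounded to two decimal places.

Jonas reaches Arbor along 2 paths.
Via Cinder: 20% × 100% = 20%.
Via Tessera → Cinder: 100% × 40% × 100% = 40%.
Total: 20% + 40% = 60%.
Rounded: 60.00%.

60.00%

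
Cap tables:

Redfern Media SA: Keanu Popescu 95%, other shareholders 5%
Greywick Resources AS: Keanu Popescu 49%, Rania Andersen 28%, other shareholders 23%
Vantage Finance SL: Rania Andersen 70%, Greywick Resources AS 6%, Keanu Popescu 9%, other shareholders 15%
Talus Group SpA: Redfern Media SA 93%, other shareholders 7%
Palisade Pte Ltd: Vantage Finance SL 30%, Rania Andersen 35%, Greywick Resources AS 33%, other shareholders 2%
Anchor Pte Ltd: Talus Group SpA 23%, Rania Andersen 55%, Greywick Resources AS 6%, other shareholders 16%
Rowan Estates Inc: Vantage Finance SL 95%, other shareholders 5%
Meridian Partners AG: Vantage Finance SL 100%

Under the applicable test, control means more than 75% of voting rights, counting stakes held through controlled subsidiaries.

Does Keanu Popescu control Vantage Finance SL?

Keanu holds 95% of Redfern, so Keanu controls Redfern.
Redfern holds 93% of Talus, so Keanu controls Talus.
In Vantage, Keanu's side holds only 9%, not > 75%.
So Keanu does not control Vantage.

No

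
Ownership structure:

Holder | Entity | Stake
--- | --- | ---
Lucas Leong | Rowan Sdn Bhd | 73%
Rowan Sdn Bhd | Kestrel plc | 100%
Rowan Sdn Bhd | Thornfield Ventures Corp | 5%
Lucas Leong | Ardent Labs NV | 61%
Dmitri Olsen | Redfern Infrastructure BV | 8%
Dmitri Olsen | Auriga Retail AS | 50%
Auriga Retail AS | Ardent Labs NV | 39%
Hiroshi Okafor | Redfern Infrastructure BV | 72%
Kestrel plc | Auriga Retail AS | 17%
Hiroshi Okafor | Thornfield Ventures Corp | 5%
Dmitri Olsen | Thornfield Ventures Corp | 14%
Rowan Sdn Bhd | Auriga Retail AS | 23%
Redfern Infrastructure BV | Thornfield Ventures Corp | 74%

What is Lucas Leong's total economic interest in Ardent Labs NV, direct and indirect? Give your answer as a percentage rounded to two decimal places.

72.39%

Lucas reaches Ardent along 3 paths.
Direct stake: 61% = 61%.
Via Rowan → Kestrel → Auriga: 73% × 100% × 17% × 39% = 4.8399%.
Via Rowan → Auriga: 73% × 23% × 39% = 6.5481%.
Total: 61% + 4.8399% + 6.5481% = 72.388%.
Rounded: 72.39%.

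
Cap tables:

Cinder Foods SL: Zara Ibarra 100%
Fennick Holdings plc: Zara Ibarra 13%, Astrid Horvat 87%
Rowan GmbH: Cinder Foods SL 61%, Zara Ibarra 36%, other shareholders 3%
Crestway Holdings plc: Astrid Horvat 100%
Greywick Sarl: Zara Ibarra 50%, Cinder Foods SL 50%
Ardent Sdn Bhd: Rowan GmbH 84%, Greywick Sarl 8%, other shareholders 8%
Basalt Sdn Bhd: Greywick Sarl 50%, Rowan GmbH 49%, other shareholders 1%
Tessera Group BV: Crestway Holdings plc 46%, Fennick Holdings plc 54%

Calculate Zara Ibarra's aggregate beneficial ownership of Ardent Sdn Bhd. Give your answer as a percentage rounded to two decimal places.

89.48%

Zara reaches Ardent along 4 paths.
Via Cinder → Rowan: 100% × 61% × 84% = 51.24%.
Via Rowan: 36% × 84% = 30.24%.
Via Greywick: 50% × 8% = 4%.
Via Cinder → Greywick: 100% × 50% × 8% = 4%.
Total: 51.24% + 30.24% + 4% + 4% = 89.48%.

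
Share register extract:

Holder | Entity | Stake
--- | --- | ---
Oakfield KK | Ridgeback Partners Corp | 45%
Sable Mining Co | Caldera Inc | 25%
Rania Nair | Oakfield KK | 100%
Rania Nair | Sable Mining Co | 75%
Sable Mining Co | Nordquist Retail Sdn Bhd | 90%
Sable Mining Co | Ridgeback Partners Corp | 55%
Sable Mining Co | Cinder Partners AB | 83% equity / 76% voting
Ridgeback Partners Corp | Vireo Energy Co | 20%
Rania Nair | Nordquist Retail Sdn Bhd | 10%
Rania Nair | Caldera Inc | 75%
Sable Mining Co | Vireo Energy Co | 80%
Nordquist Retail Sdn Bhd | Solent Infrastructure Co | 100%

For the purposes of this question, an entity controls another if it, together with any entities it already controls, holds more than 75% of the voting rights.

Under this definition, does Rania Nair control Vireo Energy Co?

No

Rania holds 100% of Oakfield, so Rania controls Oakfield.
Neither Rania nor any entity Rania controls holds any voting interest in Vireo.
So Rania does not control Vireo.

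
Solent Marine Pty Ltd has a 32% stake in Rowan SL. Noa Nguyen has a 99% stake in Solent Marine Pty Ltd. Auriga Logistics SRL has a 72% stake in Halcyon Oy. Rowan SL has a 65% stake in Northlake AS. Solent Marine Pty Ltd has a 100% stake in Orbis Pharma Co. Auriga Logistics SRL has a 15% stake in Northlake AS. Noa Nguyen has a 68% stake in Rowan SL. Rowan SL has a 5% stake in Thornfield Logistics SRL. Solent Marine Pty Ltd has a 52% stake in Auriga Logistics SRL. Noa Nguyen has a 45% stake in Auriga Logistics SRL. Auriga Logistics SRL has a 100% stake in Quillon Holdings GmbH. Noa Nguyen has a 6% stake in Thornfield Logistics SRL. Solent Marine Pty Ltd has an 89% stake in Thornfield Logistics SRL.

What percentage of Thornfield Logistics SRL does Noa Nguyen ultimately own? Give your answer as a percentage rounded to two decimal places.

99.09%

Noa reaches Thornfield along 4 paths.
Via Rowan: 68% × 5% = 3.4%.
Via Solent → Rowan: 99% × 32% × 5% = 1.584%.
Direct stake: 6% = 6%.
Via Solent: 99% × 89% = 88.11%.
Total: 3.4% + 1.584% + 6% + 88.11% = 99.094%.
Rounded: 99.09%.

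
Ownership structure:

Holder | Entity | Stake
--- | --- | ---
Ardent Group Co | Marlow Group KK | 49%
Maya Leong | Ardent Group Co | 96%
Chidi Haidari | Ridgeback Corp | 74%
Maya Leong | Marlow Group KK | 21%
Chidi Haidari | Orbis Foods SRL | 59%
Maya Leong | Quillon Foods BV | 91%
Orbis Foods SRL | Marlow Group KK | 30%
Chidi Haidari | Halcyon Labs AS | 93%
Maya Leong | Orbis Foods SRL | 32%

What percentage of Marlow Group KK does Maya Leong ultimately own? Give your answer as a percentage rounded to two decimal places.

77.64%

Maya reaches Marlow along 3 paths.
Direct stake: 21% = 21%.
Via Orbis: 32% × 30% = 9.6%.
Via Ardent: 96% × 49% = 47.04%.
Total: 21% + 9.6% + 47.04% = 77.64%.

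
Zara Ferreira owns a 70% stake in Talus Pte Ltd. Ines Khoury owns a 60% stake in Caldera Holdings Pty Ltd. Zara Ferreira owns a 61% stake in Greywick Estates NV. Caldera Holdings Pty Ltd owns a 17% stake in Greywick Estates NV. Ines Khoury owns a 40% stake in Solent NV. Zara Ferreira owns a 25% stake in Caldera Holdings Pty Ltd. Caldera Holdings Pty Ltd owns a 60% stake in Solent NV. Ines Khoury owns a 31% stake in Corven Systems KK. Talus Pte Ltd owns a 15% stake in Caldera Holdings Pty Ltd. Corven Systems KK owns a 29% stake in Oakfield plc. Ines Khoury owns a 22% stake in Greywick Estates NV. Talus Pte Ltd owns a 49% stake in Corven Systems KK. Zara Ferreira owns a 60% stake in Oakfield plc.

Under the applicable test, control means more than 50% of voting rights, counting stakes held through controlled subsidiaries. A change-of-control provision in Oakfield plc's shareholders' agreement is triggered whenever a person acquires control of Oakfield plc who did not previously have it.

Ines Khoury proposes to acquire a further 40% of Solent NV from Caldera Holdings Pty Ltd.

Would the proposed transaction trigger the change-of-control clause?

The purchase adds only to Ines's holdings (Caldera's stake shrinks), so Ines is the only person who could newly come to control Oakfield.
Ines holds 60% of Caldera, so Ines controls Caldera.
Ines and Caldera together hold 40% + 60% = 100% of Solent, so Ines controls Solent.
Neither Ines nor any entity Ines controls holds any voting interest in Oakfield.
So before the transaction, Ines does not control Oakfield.
After the purchase, Ines's direct stake in Solent rises to 40% + 40% = 80%, and Caldera's stake falls to 20%.
Ines and Caldera together hold 80% + 20% = 100% of Solent, so Ines controls Solent.
After the transaction, neither Ines nor any entity Ines controls holds a voting interest in Oakfield, so Ines still does not control it.
No new person acquires control, so the clause is not triggered.

No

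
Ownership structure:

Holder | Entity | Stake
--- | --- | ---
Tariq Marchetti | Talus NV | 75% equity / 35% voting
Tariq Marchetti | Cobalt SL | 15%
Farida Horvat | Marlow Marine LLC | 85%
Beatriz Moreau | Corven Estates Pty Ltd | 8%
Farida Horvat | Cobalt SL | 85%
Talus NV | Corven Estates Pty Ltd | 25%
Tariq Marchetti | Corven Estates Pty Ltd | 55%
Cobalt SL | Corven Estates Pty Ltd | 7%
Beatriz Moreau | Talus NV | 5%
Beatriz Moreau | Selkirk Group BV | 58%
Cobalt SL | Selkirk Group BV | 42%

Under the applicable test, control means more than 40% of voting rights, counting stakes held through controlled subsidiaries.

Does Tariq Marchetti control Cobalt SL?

Tariq holds 55% of Corven, so Tariq controls Corven.
In Cobalt, Tariq's side holds only 15%, not > 40%.
So Tariq does not control Cobalt.

No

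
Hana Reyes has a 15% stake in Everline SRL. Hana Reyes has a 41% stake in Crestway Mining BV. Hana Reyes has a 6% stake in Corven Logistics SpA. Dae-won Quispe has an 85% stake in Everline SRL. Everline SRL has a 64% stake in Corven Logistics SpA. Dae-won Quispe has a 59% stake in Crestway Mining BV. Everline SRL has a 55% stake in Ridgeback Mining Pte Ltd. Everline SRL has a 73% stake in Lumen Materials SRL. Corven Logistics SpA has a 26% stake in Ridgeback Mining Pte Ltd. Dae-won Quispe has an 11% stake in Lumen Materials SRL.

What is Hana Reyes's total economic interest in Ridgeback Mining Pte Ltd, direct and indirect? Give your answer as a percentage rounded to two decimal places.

12.31%

Hana reaches Ridgeback along 3 paths.
Via Everline → Corven: 15% × 64% × 26% = 2.496%.
Via Corven: 6% × 26% = 1.56%.
Via Everline: 15% × 55% = 8.25%.
Total: 2.496% + 1.56% + 8.25% = 12.306%.
Rounded: 12.31%.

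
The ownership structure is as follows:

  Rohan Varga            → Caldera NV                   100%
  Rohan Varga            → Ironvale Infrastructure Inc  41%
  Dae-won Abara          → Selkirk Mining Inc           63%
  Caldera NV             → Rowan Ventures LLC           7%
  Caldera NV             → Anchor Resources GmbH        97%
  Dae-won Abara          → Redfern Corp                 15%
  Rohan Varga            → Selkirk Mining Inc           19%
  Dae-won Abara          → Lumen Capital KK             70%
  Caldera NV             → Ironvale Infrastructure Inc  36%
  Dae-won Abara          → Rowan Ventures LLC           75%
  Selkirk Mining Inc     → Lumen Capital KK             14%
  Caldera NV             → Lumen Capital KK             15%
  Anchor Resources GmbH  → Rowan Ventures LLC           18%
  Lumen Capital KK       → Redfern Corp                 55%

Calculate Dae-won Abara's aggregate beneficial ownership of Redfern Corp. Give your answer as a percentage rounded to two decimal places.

Dae-won reaches Redfern along 3 paths.
Direct stake: 15% = 15%.
Via Lumen: 70% × 55% = 38.5%.
Via Selkirk → Lumen: 63% × 14% × 55% = 4.851%.
Total: 15% + 38.5% + 4.851% = 58.351%.
Rounded: 58.35%.

58.35%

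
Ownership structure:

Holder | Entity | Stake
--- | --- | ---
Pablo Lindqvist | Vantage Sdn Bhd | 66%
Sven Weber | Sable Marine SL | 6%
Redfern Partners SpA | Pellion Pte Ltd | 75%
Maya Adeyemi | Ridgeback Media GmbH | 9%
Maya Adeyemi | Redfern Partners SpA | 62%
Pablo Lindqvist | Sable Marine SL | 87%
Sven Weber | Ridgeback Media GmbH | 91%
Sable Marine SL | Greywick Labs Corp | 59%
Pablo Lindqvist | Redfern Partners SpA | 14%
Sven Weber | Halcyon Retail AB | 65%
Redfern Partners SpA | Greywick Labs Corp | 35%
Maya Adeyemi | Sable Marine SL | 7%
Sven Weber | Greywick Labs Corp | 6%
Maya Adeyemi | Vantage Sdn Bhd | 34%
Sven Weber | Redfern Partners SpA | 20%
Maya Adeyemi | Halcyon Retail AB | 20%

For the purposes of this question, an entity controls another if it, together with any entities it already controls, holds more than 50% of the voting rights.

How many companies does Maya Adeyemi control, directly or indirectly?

2

Maya holds 62% of Redfern, so Maya controls Redfern.
Redfern holds 75% of Pellion, so Maya controls Pellion.
No other company's threshold is met.
Maya controls 2 companies.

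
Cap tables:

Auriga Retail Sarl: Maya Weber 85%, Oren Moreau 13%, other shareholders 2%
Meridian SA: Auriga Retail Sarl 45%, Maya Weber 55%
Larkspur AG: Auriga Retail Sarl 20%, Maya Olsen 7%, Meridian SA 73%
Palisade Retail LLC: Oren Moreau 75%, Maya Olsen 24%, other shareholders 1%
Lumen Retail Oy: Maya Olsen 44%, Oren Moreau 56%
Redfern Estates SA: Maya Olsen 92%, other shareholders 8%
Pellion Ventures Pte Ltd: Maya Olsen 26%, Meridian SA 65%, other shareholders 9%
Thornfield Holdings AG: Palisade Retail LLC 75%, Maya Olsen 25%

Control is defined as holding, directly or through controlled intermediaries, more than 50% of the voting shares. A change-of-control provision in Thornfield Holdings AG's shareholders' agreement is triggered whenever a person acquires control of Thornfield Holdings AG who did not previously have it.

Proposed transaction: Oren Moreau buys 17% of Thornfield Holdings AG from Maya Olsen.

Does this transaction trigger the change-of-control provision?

No

The purchase adds only to Oren's holdings (Maya Olsen's stake shrinks), so Oren is the only person who could newly come to control Thornfield.
Oren holds 75% of Palisade, so Oren controls Palisade.
Palisade holds 75% of Thornfield, so Oren controls Thornfield.
So Oren already controls Thornfield before the transaction.
After the purchase, Oren holds 17% of Thornfield directly, and Maya Olsen's stake falls to 8%.
Oren controlled Thornfield already, so this is not a new person acquiring control; every other person's position is unchanged or reduced.
No new person acquires control, so the clause is not triggered.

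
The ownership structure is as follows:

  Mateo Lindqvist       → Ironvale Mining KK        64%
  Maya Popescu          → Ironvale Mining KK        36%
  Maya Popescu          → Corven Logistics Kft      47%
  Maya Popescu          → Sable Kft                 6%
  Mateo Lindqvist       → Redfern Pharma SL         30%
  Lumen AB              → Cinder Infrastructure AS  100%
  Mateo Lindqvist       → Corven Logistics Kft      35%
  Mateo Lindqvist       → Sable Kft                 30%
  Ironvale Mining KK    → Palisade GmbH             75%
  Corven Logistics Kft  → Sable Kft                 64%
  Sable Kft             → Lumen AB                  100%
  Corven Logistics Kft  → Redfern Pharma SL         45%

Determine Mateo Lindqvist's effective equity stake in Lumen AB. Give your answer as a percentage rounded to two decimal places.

Mateo reaches Lumen along 2 paths.
Via Sable: 30% × 100% = 30%.
Via Corven → Sable: 35% × 64% × 100% = 22.4%.
Total: 30% + 22.4% = 52.4%.
Rounded: 52.40%.

52.40%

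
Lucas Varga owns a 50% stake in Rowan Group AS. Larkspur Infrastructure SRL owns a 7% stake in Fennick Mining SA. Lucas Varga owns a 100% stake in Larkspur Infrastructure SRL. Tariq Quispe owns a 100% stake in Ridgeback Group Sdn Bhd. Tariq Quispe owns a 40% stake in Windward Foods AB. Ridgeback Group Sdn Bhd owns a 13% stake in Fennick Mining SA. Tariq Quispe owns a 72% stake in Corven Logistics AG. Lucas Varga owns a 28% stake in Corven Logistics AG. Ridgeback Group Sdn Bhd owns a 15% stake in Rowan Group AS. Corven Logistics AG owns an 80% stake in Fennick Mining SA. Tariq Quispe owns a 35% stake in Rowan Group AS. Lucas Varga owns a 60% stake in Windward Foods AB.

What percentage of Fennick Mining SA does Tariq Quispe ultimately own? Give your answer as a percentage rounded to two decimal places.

70.60%

Tariq reaches Fennick along 2 paths.
Via Ridgeback: 100% × 13% = 13%.
Via Corven: 72% × 80% = 57.6%.
Total: 13% + 57.6% = 70.6%.
Rounded: 70.60%.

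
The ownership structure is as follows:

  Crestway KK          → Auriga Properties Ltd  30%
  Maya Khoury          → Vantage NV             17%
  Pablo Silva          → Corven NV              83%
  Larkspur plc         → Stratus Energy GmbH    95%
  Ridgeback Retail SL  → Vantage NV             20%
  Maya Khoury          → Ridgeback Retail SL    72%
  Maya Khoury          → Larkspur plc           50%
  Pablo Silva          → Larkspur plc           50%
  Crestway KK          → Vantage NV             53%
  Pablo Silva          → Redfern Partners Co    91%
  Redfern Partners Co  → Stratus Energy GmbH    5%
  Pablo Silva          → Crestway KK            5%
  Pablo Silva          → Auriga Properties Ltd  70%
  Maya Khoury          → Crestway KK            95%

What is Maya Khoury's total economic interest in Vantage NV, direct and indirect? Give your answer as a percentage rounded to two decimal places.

Maya reaches Vantage along 3 paths.
Via Crestway: 95% × 53% = 50.35%.
Via Ridgeback: 72% × 20% = 14.4%.
Direct stake: 17% = 17%.
Total: 50.35% + 14.4% + 17% = 81.75%.

81.75%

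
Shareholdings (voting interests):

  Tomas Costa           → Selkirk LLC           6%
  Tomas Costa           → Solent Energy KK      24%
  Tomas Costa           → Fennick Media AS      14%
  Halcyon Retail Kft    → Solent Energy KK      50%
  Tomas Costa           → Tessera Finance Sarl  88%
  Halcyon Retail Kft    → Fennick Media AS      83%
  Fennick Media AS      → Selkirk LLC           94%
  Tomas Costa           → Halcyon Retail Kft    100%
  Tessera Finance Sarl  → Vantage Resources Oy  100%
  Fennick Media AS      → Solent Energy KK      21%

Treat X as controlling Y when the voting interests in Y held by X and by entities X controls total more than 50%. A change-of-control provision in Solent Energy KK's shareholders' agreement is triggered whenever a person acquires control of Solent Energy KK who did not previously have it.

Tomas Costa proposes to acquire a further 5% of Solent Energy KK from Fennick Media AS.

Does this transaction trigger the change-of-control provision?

No

The purchase adds only to Tomas's holdings (Fennick's stake shrinks), so Tomas is the only person who could newly come to control Solent.
Tomas holds 100% of Halcyon, so Tomas controls Halcyon.
Tomas and Halcyon together hold 14% + 83% = 97% of Fennick, so Tomas controls Fennick.
Halcyon and Fennick and Tomas together hold 50% + 21% + 24% = 95% of Solent, so Tomas controls Solent.
So Tomas already controls Solent before the transaction.
After the purchase, Tomas's direct stake in Solent rises to 24% + 5% = 29%, and Fennick's stake falls to 16%.
Tomas controlled Solent already, so this is not a new person acquiring control; every other person's position is unchanged or reduced.
No new person acquires control, so the clause is not triggered.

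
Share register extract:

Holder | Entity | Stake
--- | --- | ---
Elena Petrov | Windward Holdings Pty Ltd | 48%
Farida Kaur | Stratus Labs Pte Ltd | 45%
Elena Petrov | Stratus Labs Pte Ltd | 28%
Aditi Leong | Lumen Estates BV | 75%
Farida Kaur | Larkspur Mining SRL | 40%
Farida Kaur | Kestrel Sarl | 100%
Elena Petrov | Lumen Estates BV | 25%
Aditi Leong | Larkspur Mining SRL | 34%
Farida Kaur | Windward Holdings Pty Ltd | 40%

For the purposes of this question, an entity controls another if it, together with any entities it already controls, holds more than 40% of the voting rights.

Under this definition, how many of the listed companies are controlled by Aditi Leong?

1

Aditi holds 75% of Lumen, so Aditi controls Lumen.
No other company's threshold is met.
Aditi controls 1 company.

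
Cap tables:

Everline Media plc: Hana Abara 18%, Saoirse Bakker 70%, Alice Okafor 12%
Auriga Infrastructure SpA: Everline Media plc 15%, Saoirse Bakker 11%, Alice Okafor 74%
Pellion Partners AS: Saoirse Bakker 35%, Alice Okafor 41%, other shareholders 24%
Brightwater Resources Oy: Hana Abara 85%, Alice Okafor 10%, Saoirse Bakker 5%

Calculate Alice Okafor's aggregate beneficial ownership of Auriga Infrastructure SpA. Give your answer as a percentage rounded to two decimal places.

Alice reaches Auriga along 2 paths.
Via Everline: 12% × 15% = 1.8%.
Direct stake: 74% = 74%.
Total: 1.8% + 74% = 75.8%.
Rounded: 75.80%.

75.80%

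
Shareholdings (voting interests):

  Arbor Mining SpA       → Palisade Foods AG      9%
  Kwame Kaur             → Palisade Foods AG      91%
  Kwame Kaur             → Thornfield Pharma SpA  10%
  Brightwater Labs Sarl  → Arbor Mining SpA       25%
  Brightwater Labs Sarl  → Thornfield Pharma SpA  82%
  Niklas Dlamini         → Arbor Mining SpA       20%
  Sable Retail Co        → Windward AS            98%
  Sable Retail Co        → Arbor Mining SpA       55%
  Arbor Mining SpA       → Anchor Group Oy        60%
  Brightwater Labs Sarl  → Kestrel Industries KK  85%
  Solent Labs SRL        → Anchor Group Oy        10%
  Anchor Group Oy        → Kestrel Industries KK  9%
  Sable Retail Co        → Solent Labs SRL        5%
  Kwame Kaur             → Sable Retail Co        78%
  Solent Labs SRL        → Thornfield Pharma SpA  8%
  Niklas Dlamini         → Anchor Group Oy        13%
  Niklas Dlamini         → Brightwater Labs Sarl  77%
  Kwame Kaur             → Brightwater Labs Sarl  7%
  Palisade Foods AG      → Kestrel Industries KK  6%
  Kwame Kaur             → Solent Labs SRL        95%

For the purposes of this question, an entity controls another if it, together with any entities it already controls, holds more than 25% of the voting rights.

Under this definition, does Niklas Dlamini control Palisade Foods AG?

Niklas holds 77% of Brightwater, so Niklas controls Brightwater.
Niklas and Brightwater together hold 20% + 25% = 45% of Arbor, so Niklas controls Arbor.
Brightwater holds 82% of Thornfield, so Niklas controls Thornfield.
Arbor and Niklas together hold 60% + 13% = 73% of Anchor, so Niklas controls Anchor.
Brightwater and Anchor together hold 85% + 9% = 94% of Kestrel, so Niklas controls Kestrel.
In Palisade, Niklas's side holds only 9%, not > 25%.
So Niklas does not control Palisade.

No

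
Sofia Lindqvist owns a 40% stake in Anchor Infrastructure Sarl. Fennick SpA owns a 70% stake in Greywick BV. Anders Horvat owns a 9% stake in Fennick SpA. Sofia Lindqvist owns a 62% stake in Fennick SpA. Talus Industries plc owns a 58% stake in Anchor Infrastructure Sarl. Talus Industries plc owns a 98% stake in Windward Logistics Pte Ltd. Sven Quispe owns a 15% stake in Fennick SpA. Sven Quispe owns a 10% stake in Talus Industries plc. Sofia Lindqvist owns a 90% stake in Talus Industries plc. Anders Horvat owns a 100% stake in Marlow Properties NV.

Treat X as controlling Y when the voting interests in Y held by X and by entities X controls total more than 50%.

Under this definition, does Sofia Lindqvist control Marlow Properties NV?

Sofia holds 90% of Talus, so Sofia controls Talus.
Sofia holds 62% of Fennick, so Sofia controls Fennick.
Talus holds 98% of Windward, so Sofia controls Windward.
Talus and Sofia together hold 58% + 40% = 98% of Anchor, so Sofia controls Anchor.
Fennick holds 70% of Greywick, so Sofia controls Greywick.
Neither Sofia nor any entity Sofia controls holds any voting interest in Marlow.
So Sofia does not control Marlow.

No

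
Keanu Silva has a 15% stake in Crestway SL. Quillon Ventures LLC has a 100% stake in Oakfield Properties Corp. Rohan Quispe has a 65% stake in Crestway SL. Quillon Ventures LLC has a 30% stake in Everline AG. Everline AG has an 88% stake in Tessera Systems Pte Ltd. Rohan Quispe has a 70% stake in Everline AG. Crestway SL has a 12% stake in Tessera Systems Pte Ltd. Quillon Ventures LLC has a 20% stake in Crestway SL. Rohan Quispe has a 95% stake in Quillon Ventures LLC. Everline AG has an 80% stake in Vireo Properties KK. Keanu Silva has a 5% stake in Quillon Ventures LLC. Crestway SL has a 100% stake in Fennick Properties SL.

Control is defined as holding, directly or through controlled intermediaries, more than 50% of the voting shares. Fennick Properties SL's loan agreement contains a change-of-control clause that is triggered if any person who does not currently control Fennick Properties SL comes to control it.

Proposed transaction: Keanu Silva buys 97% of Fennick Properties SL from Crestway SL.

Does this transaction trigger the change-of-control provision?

The purchase adds only to Keanu's holdings (Crestway's stake shrinks), so Keanu is the only person who could newly come to control Fennick.
Keanu's largest direct stake is 15% in Crestway, which does not meet the threshold, so Keanu controls no company.
Neither Keanu nor any entity Keanu controls holds any voting interest in Fennick.
So before the transaction, Keanu does not control Fennick.
After the purchase, Keanu holds 97% of Fennick directly, and Crestway's stake falls to 3%.
Keanu holds 97% of Fennick, so Keanu controls Fennick.
Keanu did not control Fennick before and does after, so the clause is triggered.

Yes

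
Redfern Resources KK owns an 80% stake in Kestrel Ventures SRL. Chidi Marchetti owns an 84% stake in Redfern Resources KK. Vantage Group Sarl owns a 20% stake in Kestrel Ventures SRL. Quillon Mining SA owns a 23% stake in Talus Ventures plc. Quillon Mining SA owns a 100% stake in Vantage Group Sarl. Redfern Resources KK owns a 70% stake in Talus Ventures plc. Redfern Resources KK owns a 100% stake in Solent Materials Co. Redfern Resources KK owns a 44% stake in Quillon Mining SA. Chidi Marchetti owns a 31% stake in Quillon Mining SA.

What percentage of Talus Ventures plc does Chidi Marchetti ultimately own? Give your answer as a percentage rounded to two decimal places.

74.43%

Chidi reaches Talus along 3 paths.
Via Redfern: 84% × 70% = 58.8%.
Via Quillon: 31% × 23% = 7.13%.
Via Redfern → Quillon: 84% × 44% × 23% = 8.5008%.
Total: 58.8% + 7.13% + 8.5008% = 74.4308%.
Rounded: 74.43%.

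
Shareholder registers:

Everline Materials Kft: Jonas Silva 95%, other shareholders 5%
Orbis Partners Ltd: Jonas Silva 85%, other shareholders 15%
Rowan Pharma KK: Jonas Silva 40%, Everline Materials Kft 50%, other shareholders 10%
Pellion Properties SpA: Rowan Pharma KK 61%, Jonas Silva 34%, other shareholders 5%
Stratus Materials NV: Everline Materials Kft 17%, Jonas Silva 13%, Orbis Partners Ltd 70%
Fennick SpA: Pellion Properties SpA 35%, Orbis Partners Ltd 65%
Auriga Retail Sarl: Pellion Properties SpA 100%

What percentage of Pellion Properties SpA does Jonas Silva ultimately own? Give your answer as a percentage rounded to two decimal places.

87.38%

Jonas reaches Pellion along 3 paths.
Via Rowan: 40% × 61% = 24.4%.
Via Everline → Rowan: 95% × 50% × 61% = 28.975%.
Direct stake: 34% = 34%.
Total: 24.4% + 28.975% + 34% = 87.375%.
Rounded: 87.38%.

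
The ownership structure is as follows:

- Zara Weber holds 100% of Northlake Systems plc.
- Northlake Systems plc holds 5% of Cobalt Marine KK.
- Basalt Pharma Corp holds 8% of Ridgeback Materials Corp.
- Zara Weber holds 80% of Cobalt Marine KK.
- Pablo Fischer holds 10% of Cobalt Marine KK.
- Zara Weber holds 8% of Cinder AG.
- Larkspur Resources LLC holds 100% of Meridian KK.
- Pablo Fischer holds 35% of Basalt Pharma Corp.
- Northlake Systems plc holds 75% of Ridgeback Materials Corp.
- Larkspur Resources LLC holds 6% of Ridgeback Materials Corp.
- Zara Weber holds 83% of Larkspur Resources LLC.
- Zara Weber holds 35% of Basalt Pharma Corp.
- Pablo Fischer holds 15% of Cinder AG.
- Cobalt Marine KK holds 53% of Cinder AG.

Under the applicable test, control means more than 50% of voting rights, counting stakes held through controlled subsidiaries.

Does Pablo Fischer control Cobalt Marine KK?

No

Pablo's largest direct stake is 35% in Basalt, which does not meet the threshold, so Pablo controls no company.
In Cobalt, Pablo's side holds only 10%, not > 50%.
So Pablo does not control Cobalt.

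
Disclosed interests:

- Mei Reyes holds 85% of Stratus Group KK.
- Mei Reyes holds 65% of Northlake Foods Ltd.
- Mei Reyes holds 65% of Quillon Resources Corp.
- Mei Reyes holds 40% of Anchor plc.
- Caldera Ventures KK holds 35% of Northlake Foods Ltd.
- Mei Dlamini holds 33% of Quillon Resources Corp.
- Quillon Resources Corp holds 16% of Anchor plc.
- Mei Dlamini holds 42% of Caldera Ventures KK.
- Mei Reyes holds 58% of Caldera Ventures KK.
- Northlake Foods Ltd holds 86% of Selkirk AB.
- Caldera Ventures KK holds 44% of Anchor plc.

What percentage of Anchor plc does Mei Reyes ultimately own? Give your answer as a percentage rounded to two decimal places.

Mei Reyes reaches Anchor along 3 paths.
Via Quillon: 65% × 16% = 10.4%.
Via Caldera: 58% × 44% = 25.52%.
Direct stake: 40% = 40%.
Total: 10.4% + 25.52% + 40% = 75.92%.

75.92%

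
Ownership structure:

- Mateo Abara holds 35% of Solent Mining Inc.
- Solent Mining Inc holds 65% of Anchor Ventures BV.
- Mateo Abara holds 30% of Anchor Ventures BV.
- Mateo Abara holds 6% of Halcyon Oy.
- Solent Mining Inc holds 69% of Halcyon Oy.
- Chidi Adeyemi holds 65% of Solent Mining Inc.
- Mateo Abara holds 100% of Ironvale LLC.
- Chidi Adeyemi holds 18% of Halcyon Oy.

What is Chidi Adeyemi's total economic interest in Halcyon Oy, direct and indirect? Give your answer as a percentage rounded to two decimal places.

62.85%

Chidi reaches Halcyon along 2 paths.
Via Solent: 65% × 69% = 44.85%.
Direct stake: 18% = 18%.
Total: 44.85% + 18% = 62.85%.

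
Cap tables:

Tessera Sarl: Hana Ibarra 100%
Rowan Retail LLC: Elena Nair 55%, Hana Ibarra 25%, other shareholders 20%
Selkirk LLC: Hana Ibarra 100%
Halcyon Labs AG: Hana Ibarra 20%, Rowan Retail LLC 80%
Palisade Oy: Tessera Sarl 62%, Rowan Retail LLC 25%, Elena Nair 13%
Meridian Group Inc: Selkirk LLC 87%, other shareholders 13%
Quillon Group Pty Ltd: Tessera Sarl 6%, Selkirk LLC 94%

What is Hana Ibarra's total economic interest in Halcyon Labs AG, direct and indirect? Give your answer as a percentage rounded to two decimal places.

Hana reaches Halcyon along 2 paths.
Direct stake: 20% = 20%.
Via Rowan: 25% × 80% = 20%.
Total: 20% + 20% = 40%.
Rounded: 40.00%.

40.00%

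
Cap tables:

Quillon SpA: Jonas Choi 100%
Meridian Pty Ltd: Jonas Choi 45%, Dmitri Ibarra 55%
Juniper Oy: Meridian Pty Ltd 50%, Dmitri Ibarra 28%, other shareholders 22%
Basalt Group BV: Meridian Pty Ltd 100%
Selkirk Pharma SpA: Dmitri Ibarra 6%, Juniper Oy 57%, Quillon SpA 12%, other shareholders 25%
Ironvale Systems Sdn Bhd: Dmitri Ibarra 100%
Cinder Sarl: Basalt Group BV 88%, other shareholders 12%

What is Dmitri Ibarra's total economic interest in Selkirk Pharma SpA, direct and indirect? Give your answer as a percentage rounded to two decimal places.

Dmitri reaches Selkirk along 3 paths.
Direct stake: 6% = 6%.
Via Meridian → Juniper: 55% × 50% × 57% = 15.675%.
Via Juniper: 28% × 57% = 15.96%.
Total: 6% + 15.675% + 15.96% = 37.635%.
Rounded: 37.64%.

37.64%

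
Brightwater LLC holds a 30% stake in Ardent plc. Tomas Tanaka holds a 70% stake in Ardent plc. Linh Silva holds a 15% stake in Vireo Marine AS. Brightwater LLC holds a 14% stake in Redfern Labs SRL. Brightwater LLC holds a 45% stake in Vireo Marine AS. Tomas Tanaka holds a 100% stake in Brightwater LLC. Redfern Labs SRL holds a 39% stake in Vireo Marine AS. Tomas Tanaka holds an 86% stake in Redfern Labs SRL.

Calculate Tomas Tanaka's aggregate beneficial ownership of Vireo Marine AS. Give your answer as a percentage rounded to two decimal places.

84.00%

Tomas reaches Vireo along 3 paths.
Via Brightwater → Redfern: 100% × 14% × 39% = 5.46%.
Via Redfern: 86% × 39% = 33.54%.
Via Brightwater: 100% × 45% = 45%.
Total: 5.46% + 33.54% + 45% = 84%.
Rounded: 84.00%.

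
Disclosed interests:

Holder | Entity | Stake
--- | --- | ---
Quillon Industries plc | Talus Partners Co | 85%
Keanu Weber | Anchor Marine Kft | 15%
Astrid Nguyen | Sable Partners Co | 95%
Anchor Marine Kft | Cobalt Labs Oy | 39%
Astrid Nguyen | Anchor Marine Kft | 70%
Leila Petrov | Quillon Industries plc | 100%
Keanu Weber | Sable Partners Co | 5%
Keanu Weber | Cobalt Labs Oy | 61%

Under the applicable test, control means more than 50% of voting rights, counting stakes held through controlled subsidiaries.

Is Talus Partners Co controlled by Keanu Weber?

No

Keanu holds 61% of Cobalt, so Keanu controls Cobalt.
Neither Keanu nor any entity Keanu controls holds any voting interest in Talus.
So Keanu does not control Talus.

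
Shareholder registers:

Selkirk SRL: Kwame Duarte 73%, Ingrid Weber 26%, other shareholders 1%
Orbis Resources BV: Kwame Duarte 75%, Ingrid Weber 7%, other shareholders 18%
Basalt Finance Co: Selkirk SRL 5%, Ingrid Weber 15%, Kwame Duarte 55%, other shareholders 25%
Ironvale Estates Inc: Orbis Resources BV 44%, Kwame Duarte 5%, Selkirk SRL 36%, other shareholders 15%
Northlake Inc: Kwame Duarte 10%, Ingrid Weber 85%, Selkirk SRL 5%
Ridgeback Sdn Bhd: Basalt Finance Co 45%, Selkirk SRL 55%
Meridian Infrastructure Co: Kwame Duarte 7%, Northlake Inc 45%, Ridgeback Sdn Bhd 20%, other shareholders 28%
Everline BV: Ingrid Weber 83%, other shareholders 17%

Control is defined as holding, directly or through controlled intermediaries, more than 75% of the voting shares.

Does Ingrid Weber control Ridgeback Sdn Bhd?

No

Ingrid holds 85% of Northlake, so Ingrid controls Northlake.
Ingrid holds 83% of Everline, so Ingrid controls Everline.
Neither Ingrid nor any entity Ingrid controls holds any voting interest in Ridgeback.
So Ingrid does not control Ridgeback.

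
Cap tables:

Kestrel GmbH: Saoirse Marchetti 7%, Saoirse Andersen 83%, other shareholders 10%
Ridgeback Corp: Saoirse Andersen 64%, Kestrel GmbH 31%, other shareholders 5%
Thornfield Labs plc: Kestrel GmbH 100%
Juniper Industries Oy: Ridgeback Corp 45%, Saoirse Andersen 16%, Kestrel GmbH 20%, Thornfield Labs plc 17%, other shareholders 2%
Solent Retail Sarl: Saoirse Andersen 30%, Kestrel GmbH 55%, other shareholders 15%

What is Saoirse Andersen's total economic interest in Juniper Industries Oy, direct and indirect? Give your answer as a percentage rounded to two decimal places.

Saoirse Andersen reaches Juniper along 5 paths.
Via Ridgeback: 64% × 45% = 28.8%.
Via Kestrel → Ridgeback: 83% × 31% × 45% = 11.5785%.
Direct stake: 16% = 16%.
Via Kestrel: 83% × 20% = 16.6%.
Via Kestrel → Thornfield: 83% × 100% × 17% = 14.11%.
Total: 28.8% + 11.5785% + 16% + 16.6% + 14.11% = 87.0885%.
Rounded: 87.09%.

87.09%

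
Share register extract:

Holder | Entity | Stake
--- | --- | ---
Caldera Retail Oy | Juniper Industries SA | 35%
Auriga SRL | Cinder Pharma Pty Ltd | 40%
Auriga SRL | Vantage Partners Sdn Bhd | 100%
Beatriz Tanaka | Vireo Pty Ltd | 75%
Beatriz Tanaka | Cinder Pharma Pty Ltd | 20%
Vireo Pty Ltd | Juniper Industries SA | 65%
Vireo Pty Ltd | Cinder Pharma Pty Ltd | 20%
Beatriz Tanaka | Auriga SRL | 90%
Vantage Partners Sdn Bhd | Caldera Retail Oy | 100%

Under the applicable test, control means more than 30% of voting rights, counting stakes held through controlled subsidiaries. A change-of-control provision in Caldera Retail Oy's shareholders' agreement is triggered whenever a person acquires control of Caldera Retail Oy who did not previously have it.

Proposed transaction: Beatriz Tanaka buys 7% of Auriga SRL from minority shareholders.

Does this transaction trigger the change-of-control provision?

No

The purchase changes only Beatriz's holdings, so Beatriz is the only person who could newly come to control Caldera.
Beatriz holds 90% of Auriga, so Beatriz controls Auriga.
Auriga holds 100% of Vantage, so Beatriz controls Vantage.
Vantage holds 100% of Caldera, so Beatriz controls Caldera.
So Beatriz already controls Caldera before the transaction.
After the purchase, Beatriz's direct stake in Auriga rises to 90% + 7% = 97%.
Beatriz controlled Caldera already, so this is not a new person acquiring control; every other person's position is unchanged or reduced.
No new person acquires control, so the clause is not triggered.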